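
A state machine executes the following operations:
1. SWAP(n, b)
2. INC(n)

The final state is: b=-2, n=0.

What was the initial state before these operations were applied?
b=-1, n=-2

Working backwards:
Final state: b=-2, n=0
Before step 2 (INC(n)): b=-2, n=-1
Before step 1 (SWAP(n, b)): b=-1, n=-2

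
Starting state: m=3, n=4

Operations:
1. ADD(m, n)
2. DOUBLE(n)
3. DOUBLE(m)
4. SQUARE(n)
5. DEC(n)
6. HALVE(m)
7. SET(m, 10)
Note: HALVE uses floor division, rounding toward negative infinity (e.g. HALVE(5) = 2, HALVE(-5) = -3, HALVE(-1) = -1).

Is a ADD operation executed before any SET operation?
Yes

First ADD: step 1
First SET: step 7
Since 1 < 7, ADD comes first.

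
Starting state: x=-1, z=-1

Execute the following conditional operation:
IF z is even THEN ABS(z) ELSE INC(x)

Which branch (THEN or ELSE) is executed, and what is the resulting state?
Branch: ELSE, Final state: x=0, z=-1

Evaluating condition: z is even
Condition is False, so ELSE branch executes
After INC(x): x=0, z=-1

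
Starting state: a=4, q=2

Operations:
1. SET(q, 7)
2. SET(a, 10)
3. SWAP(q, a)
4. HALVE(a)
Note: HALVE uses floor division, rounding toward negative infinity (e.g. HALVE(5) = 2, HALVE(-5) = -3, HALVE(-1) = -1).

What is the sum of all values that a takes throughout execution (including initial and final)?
28

Values of a at each step:
Initial: a = 4
After step 1: a = 4
After step 2: a = 10
After step 3: a = 7
After step 4: a = 3
Sum = 4 + 4 + 10 + 7 + 3 = 28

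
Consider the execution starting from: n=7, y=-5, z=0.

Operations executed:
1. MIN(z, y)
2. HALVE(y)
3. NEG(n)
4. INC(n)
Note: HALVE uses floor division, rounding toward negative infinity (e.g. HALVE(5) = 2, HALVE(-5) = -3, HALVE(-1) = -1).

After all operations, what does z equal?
z = -5

Tracing execution:
Step 1: MIN(z, y) → z = -5
Step 2: HALVE(y) → z = -5
Step 3: NEG(n) → z = -5
Step 4: INC(n) → z = -5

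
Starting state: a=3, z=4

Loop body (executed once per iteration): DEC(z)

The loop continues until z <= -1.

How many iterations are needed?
5

Tracing iterations:
Initial: a=3, z=4
After iteration 1: a=3, z=3
After iteration 2: a=3, z=2
After iteration 3: a=3, z=1
After iteration 4: a=3, z=0
After iteration 5: a=3, z=-1
z <= -1 now holds, so the loop exits after 5 iterations.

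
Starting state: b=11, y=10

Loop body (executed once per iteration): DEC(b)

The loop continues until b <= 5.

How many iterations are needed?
6

Tracing iterations:
Initial: b=11, y=10
After iteration 1: b=10, y=10
After iteration 2: b=9, y=10
After iteration 3: b=8, y=10
After iteration 4: b=7, y=10
After iteration 5: b=6, y=10
After iteration 6: b=5, y=10
b <= 5 now holds, so the loop exits after 6 iterations.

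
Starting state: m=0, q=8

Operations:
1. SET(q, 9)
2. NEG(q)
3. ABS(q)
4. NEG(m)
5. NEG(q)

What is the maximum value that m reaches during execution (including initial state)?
0

Values of m at each step:
Initial: m = 0 ← maximum
After step 1: m = 0
After step 2: m = 0
After step 3: m = 0
After step 4: m = 0
After step 5: m = 0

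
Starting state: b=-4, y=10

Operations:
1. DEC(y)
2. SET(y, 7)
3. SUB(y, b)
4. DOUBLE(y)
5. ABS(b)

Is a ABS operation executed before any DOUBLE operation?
No

First ABS: step 5
First DOUBLE: step 4
Since 5 > 4, DOUBLE comes first.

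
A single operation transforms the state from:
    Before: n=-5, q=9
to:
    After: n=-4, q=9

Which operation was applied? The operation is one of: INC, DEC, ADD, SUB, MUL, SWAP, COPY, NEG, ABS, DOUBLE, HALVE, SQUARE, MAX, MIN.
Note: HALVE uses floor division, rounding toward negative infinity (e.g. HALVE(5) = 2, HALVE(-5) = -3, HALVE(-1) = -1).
INC(n)

Analyzing the change:
Before: n=-5, q=9
After: n=-4, q=9
Variable n changed from -5 to -4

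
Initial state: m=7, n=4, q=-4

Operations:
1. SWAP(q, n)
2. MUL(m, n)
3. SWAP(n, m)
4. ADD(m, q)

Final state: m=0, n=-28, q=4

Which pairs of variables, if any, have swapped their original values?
None

Comparing initial and final values:
n: 4 → -28
m: 7 → 0
q: -4 → 4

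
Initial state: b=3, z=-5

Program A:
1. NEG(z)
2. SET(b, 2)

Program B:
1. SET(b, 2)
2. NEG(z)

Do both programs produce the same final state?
Yes

Program A final state: b=2, z=5
Program B final state: b=2, z=5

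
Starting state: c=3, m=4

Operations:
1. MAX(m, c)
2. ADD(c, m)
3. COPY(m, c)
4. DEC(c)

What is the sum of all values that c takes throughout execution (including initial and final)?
26

Values of c at each step:
Initial: c = 3
After step 1: c = 3
After step 2: c = 7
After step 3: c = 7
After step 4: c = 6
Sum = 3 + 3 + 7 + 7 + 6 = 26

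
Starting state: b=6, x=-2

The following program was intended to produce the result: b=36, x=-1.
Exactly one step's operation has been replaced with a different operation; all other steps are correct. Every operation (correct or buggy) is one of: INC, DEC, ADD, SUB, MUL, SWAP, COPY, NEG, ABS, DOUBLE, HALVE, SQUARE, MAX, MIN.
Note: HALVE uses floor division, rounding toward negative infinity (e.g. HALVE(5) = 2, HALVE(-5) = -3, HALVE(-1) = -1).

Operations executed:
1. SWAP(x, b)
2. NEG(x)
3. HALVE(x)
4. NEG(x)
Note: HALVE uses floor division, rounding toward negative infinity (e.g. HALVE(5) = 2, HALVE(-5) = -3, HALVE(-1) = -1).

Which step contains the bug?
Step 1

Trace with buggy code:
Initial: b=6, x=-2
After step 1: b=-2, x=6
After step 2: b=-2, x=-6
After step 3: b=-2, x=-3
After step 4: b=-2, x=3
Actual final b=-2, x=3 ≠ expected b=36, x=-1.
Step 1 is the only position where a single-operation replacement can produce the expected result.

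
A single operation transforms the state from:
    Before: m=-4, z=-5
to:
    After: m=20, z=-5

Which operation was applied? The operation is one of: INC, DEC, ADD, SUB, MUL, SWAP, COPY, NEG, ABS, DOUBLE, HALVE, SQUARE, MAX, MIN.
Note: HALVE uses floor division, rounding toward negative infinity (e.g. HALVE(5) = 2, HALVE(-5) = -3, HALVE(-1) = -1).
MUL(m, z)

Analyzing the change:
Before: m=-4, z=-5
After: m=20, z=-5
Variable m changed from -4 to 20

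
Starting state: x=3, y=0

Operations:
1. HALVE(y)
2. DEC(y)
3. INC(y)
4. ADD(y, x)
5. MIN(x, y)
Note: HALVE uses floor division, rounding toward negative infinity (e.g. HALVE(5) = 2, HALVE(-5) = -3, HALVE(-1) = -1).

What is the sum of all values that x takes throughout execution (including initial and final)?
18

Values of x at each step:
Initial: x = 3
After step 1: x = 3
After step 2: x = 3
After step 3: x = 3
After step 4: x = 3
After step 5: x = 3
Sum = 3 + 3 + 3 + 3 + 3 + 3 = 18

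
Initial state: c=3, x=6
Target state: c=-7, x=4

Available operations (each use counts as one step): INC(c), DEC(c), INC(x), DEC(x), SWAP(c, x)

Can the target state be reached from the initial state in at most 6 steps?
No

The target state cannot be reached within 6 steps.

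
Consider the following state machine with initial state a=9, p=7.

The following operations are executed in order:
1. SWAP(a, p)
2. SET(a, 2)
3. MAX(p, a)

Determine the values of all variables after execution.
{a: 2, p: 9}

Step-by-step execution:
Initial: a=9, p=7
After step 1 (SWAP(a, p)): a=7, p=9
After step 2 (SET(a, 2)): a=2, p=9
After step 3 (MAX(p, a)): a=2, p=9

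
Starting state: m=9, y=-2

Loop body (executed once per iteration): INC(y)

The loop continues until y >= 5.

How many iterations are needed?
7

Tracing iterations:
Initial: m=9, y=-2
After iteration 1: m=9, y=-1
After iteration 2: m=9, y=0
After iteration 3: m=9, y=1
After iteration 4: m=9, y=2
After iteration 5: m=9, y=3
After iteration 6: m=9, y=4
After iteration 7: m=9, y=5
y >= 5 now holds, so the loop exits after 7 iterations.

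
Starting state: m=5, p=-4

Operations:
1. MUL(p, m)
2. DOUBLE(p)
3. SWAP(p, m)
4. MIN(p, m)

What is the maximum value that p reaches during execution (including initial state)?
5

Values of p at each step:
Initial: p = -4
After step 1: p = -20
After step 2: p = -40
After step 3: p = 5 ← maximum
After step 4: p = -40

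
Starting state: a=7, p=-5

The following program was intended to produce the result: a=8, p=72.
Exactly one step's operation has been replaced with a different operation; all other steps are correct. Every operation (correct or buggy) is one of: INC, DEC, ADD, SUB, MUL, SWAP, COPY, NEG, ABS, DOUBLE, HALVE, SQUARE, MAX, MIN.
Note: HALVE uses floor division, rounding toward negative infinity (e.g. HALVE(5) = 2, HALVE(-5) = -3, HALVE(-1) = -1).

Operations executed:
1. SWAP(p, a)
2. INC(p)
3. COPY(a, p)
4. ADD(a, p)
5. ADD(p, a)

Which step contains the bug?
Step 4

Trace with buggy code:
Initial: a=7, p=-5
After step 1: a=-5, p=7
After step 2: a=-5, p=8
After step 3: a=8, p=8
After step 4: a=16, p=8
After step 5: a=16, p=24
Actual final a=16, p=24 ≠ expected a=8, p=72.
Step 4 is the only position where a single-operation replacement can produce the expected result.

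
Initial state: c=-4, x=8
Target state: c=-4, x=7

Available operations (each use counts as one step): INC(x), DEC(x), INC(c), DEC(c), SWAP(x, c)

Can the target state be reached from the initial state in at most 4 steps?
Yes

Path (1 step): DEC(x)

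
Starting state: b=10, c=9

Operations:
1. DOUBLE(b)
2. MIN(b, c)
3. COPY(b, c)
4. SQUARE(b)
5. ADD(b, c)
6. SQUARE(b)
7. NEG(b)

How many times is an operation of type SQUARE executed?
2

Counting SQUARE operations:
Step 4: SQUARE(b) ← SQUARE
Step 6: SQUARE(b) ← SQUARE
Total: 2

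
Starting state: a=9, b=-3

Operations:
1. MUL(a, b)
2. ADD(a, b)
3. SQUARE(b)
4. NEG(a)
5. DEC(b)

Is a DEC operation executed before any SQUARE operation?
No

First DEC: step 5
First SQUARE: step 3
Since 5 > 3, SQUARE comes first.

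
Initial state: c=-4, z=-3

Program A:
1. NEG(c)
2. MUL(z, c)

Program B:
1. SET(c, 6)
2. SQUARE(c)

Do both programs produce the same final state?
No

Program A final state: c=4, z=-12
Program B final state: c=36, z=-3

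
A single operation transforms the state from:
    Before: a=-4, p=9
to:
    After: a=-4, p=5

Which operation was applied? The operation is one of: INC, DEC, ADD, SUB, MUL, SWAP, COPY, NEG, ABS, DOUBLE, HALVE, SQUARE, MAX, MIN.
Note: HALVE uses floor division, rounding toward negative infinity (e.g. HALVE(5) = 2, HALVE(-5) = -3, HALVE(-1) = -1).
ADD(p, a)

Analyzing the change:
Before: a=-4, p=9
After: a=-4, p=5
Variable p changed from 9 to 5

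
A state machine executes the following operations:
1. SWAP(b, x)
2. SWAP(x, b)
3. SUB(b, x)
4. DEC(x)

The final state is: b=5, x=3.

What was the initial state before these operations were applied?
b=9, x=4

Working backwards:
Final state: b=5, x=3
Before step 4 (DEC(x)): b=5, x=4
Before step 3 (SUB(b, x)): b=9, x=4
Before step 2 (SWAP(x, b)): b=4, x=9
Before step 1 (SWAP(b, x)): b=9, x=4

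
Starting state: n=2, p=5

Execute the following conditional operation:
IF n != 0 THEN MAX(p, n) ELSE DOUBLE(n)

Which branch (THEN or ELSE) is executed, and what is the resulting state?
Branch: THEN, Final state: n=2, p=5

Evaluating condition: n != 0
n = 2
Condition is True, so THEN branch executes
After MAX(p, n): n=2, p=5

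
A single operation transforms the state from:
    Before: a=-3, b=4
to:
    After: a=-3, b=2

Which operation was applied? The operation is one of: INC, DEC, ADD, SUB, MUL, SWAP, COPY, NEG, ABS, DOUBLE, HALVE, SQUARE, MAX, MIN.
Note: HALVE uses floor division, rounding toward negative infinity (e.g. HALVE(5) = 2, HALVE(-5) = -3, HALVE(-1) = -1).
HALVE(b)

Analyzing the change:
Before: a=-3, b=4
After: a=-3, b=2
Variable b changed from 4 to 2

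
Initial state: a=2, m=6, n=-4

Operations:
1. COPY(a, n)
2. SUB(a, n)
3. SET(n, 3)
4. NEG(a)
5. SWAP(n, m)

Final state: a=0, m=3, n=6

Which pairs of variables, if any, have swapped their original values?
None

Comparing initial and final values:
a: 2 → 0
m: 6 → 3
n: -4 → 6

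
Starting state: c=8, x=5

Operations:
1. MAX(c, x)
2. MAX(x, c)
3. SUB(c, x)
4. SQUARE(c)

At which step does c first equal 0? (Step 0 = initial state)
Step 3

Tracing c:
Initial: c = 8
After step 1: c = 8
After step 2: c = 8
After step 3: c = 0 ← first occurrence
After step 4: c = 0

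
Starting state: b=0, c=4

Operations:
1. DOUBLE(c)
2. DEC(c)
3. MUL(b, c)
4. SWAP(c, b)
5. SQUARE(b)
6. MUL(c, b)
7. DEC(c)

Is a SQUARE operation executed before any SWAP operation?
No

First SQUARE: step 5
First SWAP: step 4
Since 5 > 4, SWAP comes first.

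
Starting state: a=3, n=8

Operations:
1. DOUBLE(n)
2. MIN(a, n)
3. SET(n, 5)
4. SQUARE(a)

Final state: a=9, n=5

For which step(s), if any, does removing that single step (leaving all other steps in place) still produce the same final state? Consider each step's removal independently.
Step(s) 1, 2

Testing removal of each single step:
Without step 1: final = a=9, n=5 (same)
Without step 2: final = a=9, n=5 (same)
Without step 3: final = a=9, n=16 (different)
Without step 4: final = a=3, n=5 (different)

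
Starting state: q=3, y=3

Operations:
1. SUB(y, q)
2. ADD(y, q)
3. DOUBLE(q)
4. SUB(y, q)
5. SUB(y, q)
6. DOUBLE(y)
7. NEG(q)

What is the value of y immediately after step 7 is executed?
y = -18

Tracing y through execution:
Initial: y = 3
After step 1 (SUB(y, q)): y = 0
After step 2 (ADD(y, q)): y = 3
After step 3 (DOUBLE(q)): y = 3
After step 4 (SUB(y, q)): y = -3
After step 5 (SUB(y, q)): y = -9
After step 6 (DOUBLE(y)): y = -18
After step 7 (NEG(q)): y = -18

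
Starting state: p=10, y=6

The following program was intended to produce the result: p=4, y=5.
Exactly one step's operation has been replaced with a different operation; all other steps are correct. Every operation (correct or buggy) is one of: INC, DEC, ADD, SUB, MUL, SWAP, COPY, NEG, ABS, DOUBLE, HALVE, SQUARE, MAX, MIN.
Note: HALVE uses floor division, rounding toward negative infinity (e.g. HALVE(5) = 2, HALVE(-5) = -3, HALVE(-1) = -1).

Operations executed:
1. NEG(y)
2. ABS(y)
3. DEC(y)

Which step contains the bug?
Step 1

Trace with buggy code:
Initial: p=10, y=6
After step 1: p=10, y=-6
After step 2: p=10, y=6
After step 3: p=10, y=5
Actual final p=10, y=5 ≠ expected p=4, y=5.
Step 1 is the only position where a single-operation replacement can produce the expected result.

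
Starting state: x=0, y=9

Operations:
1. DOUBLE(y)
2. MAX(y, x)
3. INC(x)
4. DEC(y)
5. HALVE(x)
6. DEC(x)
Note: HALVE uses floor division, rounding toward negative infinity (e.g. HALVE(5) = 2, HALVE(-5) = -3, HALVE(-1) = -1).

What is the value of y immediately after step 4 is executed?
y = 17

Tracing y through execution:
Initial: y = 9
After step 1 (DOUBLE(y)): y = 18
After step 2 (MAX(y, x)): y = 18
After step 3 (INC(x)): y = 18
After step 4 (DEC(y)): y = 17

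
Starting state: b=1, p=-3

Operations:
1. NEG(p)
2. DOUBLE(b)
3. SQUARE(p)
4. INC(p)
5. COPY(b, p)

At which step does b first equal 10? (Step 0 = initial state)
Step 5

Tracing b:
Initial: b = 1
After step 1: b = 1
After step 2: b = 2
After step 3: b = 2
After step 4: b = 2
After step 5: b = 10 ← first occurrence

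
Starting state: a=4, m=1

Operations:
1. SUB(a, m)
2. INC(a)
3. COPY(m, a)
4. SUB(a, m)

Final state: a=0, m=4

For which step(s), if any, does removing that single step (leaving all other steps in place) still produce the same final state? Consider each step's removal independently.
None - removing any single step changes the final result

Testing removal of each single step:
Without step 1: final = a=0, m=5 (different)
Without step 2: final = a=0, m=3 (different)
Without step 3: final = a=3, m=1 (different)
Without step 4: final = a=4, m=4 (different)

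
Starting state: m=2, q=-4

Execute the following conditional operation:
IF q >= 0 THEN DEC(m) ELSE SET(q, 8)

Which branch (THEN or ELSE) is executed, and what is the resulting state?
Branch: ELSE, Final state: m=2, q=8

Evaluating condition: q >= 0
q = -4
Condition is False, so ELSE branch executes
After SET(q, 8): m=2, q=8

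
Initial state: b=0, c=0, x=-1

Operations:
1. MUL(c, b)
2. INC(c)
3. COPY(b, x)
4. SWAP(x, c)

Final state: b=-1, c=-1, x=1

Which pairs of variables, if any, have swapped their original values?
None

Comparing initial and final values:
b: 0 → -1
c: 0 → -1
x: -1 → 1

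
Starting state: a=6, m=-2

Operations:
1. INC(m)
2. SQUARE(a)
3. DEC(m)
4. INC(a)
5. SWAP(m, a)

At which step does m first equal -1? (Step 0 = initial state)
Step 1

Tracing m:
Initial: m = -2
After step 1: m = -1 ← first occurrence
After step 2: m = -1
After step 3: m = -2
After step 4: m = -2
After step 5: m = 37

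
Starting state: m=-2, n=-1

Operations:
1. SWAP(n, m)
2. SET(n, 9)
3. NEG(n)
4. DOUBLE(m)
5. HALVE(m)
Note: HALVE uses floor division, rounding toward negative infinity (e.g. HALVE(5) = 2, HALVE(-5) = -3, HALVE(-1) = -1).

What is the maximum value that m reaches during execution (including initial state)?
-1

Values of m at each step:
Initial: m = -2
After step 1: m = -1 ← maximum
After step 2: m = -1
After step 3: m = -1
After step 4: m = -2
After step 5: m = -1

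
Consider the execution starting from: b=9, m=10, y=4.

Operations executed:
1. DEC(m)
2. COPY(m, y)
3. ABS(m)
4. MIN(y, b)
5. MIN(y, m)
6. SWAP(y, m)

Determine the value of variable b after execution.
b = 9

Tracing execution:
Step 1: DEC(m) → b = 9
Step 2: COPY(m, y) → b = 9
Step 3: ABS(m) → b = 9
Step 4: MIN(y, b) → b = 9
Step 5: MIN(y, m) → b = 9
Step 6: SWAP(y, m) → b = 9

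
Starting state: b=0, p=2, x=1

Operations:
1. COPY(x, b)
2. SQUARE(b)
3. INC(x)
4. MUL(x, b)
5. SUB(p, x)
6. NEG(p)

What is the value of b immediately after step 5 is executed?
b = 0

Tracing b through execution:
Initial: b = 0
After step 1 (COPY(x, b)): b = 0
After step 2 (SQUARE(b)): b = 0
After step 3 (INC(x)): b = 0
After step 4 (MUL(x, b)): b = 0
After step 5 (SUB(p, x)): b = 0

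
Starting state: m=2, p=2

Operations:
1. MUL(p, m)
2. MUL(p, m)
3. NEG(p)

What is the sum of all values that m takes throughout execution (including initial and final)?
8

Values of m at each step:
Initial: m = 2
After step 1: m = 2
After step 2: m = 2
After step 3: m = 2
Sum = 2 + 2 + 2 + 2 = 8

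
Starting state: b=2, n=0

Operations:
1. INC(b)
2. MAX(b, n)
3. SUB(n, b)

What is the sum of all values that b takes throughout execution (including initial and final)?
11

Values of b at each step:
Initial: b = 2
After step 1: b = 3
After step 2: b = 3
After step 3: b = 3
Sum = 2 + 3 + 3 + 3 = 11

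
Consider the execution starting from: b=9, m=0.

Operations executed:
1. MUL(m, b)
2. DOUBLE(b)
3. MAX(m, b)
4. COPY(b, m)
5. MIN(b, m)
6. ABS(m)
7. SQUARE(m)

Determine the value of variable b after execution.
b = 18

Tracing execution:
Step 1: MUL(m, b) → b = 9
Step 2: DOUBLE(b) → b = 18
Step 3: MAX(m, b) → b = 18
Step 4: COPY(b, m) → b = 18
Step 5: MIN(b, m) → b = 18
Step 6: ABS(m) → b = 18
Step 7: SQUARE(m) → b = 18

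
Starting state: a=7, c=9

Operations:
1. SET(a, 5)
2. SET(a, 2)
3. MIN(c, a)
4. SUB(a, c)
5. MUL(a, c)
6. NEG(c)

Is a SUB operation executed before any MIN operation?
No

First SUB: step 4
First MIN: step 3
Since 4 > 3, MIN comes first.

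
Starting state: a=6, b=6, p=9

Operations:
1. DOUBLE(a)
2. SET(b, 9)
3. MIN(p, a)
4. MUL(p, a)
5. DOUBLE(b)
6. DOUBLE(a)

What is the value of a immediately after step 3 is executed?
a = 12

Tracing a through execution:
Initial: a = 6
After step 1 (DOUBLE(a)): a = 12
After step 2 (SET(b, 9)): a = 12
After step 3 (MIN(p, a)): a = 12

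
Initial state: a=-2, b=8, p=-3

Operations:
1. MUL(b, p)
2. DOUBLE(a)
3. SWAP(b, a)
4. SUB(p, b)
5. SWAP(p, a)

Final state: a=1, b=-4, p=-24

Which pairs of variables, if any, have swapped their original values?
None

Comparing initial and final values:
p: -3 → -24
b: 8 → -4
a: -2 → 1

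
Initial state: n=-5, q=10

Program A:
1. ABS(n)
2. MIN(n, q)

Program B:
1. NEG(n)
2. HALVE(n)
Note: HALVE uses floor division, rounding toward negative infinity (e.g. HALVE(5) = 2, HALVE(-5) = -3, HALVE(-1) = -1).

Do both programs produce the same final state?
No

Program A final state: n=5, q=10
Program B final state: n=2, q=10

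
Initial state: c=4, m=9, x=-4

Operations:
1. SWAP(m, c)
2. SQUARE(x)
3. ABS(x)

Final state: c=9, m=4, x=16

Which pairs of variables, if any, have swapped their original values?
(m, c)

Comparing initial and final values:
m: 9 → 4
x: -4 → 16
c: 4 → 9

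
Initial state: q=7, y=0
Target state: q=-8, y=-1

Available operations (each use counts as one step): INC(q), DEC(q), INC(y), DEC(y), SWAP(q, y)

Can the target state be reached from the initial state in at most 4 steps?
No

The target state cannot be reached within 4 steps.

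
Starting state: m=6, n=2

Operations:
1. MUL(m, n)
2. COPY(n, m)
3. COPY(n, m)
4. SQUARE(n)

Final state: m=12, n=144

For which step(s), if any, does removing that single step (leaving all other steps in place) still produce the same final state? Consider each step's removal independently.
Step(s) 2, 3

Testing removal of each single step:
Without step 1: final = m=6, n=36 (different)
Without step 2: final = m=12, n=144 (same)
Without step 3: final = m=12, n=144 (same)
Without step 4: final = m=12, n=12 (different)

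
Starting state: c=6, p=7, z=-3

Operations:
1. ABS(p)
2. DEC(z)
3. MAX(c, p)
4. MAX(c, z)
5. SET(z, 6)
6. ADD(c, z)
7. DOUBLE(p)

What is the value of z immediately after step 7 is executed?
z = 6

Tracing z through execution:
Initial: z = -3
After step 1 (ABS(p)): z = -3
After step 2 (DEC(z)): z = -4
After step 3 (MAX(c, p)): z = -4
After step 4 (MAX(c, z)): z = -4
After step 5 (SET(z, 6)): z = 6
After step 6 (ADD(c, z)): z = 6
After step 7 (DOUBLE(p)): z = 6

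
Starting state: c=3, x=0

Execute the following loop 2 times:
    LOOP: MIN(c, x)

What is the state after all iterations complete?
c=0, x=0

Iteration trace:
Start: c=3, x=0
After iteration 1: c=0, x=0
After iteration 2: c=0, x=0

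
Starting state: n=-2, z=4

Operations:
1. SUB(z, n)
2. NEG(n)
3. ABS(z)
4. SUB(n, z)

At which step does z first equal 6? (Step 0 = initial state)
Step 1

Tracing z:
Initial: z = 4
After step 1: z = 6 ← first occurrence
After step 2: z = 6
After step 3: z = 6
After step 4: z = 6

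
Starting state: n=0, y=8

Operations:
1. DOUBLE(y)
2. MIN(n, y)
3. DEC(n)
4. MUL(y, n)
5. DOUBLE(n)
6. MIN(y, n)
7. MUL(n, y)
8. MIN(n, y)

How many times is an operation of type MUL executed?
2

Counting MUL operations:
Step 4: MUL(y, n) ← MUL
Step 7: MUL(n, y) ← MUL
Total: 2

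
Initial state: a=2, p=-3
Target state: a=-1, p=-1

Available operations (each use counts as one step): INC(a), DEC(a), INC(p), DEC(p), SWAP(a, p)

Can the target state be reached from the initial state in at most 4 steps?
No

The target state cannot be reached within 4 steps.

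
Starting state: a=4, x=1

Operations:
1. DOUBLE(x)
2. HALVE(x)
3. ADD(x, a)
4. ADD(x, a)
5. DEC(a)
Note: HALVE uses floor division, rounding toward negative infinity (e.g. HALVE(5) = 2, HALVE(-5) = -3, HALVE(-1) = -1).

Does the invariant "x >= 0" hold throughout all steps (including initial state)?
Yes

The invariant holds at every step.

State at each step:
Initial: a=4, x=1
After step 1: a=4, x=2
After step 2: a=4, x=1
After step 3: a=4, x=5
After step 4: a=4, x=9
After step 5: a=3, x=9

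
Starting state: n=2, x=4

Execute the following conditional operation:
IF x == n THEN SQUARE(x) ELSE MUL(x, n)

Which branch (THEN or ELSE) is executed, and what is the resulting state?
Branch: ELSE, Final state: n=2, x=8

Evaluating condition: x == n
x = 4, n = 2
Condition is False, so ELSE branch executes
After MUL(x, n): n=2, x=8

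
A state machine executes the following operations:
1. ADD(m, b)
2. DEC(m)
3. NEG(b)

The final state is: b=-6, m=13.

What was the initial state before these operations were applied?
b=6, m=8

Working backwards:
Final state: b=-6, m=13
Before step 3 (NEG(b)): b=6, m=13
Before step 2 (DEC(m)): b=6, m=14
Before step 1 (ADD(m, b)): b=6, m=8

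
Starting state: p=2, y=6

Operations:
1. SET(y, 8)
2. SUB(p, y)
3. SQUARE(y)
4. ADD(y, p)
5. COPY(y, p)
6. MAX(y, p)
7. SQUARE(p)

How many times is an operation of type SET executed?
1

Counting SET operations:
Step 1: SET(y, 8) ← SET
Total: 1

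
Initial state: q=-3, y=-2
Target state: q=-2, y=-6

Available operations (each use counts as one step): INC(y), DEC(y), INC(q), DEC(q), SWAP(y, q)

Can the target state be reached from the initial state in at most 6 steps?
Yes

Path (4 steps): DEC(q) → DEC(q) → DEC(q) → SWAP(y, q)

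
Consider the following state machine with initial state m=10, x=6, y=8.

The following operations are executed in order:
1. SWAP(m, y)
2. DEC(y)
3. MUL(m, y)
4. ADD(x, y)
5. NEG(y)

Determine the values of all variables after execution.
{m: 72, x: 15, y: -9}

Step-by-step execution:
Initial: m=10, x=6, y=8
After step 1 (SWAP(m, y)): m=8, x=6, y=10
After step 2 (DEC(y)): m=8, x=6, y=9
After step 3 (MUL(m, y)): m=72, x=6, y=9
After step 4 (ADD(x, y)): m=72, x=15, y=9
After step 5 (NEG(y)): m=72, x=15, y=-9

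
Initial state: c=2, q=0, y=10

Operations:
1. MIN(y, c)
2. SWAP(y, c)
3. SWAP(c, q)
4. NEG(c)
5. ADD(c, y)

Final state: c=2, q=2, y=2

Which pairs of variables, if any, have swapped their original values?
None

Comparing initial and final values:
q: 0 → 2
c: 2 → 2
y: 10 → 2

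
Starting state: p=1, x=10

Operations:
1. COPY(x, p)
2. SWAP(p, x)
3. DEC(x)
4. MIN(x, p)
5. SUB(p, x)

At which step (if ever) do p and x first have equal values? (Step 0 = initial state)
Step 1

p and x first become equal after step 1.

Comparing values at each step:
Initial: p=1, x=10
After step 1: p=1, x=1 ← equal!
After step 2: p=1, x=1 ← equal!
After step 3: p=1, x=0
After step 4: p=1, x=0
After step 5: p=1, x=0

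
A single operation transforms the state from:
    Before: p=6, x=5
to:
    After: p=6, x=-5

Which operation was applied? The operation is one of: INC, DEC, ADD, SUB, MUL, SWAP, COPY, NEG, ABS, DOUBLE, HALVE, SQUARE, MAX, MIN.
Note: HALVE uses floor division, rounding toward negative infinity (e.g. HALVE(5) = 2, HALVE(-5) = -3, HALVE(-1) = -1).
NEG(x)

Analyzing the change:
Before: p=6, x=5
After: p=6, x=-5
Variable x changed from 5 to -5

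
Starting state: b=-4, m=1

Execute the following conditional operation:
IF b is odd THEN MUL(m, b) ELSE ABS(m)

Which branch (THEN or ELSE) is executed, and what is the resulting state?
Branch: ELSE, Final state: b=-4, m=1

Evaluating condition: b is odd
Condition is False, so ELSE branch executes
After ABS(m): b=-4, m=1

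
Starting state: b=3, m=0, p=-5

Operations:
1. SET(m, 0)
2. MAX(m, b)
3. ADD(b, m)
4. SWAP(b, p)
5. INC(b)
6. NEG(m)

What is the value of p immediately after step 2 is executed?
p = -5

Tracing p through execution:
Initial: p = -5
After step 1 (SET(m, 0)): p = -5
After step 2 (MAX(m, b)): p = -5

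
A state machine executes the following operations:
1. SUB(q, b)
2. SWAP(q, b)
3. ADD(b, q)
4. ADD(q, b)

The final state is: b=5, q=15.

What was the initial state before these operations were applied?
b=10, q=5

Working backwards:
Final state: b=5, q=15
Before step 4 (ADD(q, b)): b=5, q=10
Before step 3 (ADD(b, q)): b=-5, q=10
Before step 2 (SWAP(q, b)): b=10, q=-5
Before step 1 (SUB(q, b)): b=10, q=5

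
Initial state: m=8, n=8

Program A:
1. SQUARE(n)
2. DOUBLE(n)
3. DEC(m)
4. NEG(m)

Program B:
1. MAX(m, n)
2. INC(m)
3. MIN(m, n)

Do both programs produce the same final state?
No

Program A final state: m=-7, n=128
Program B final state: m=8, n=8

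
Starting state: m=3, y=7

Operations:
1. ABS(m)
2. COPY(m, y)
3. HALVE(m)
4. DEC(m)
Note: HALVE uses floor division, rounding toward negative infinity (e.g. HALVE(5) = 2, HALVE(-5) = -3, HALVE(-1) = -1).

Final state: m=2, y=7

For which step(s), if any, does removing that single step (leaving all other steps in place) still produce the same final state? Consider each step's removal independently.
Step(s) 1

Testing removal of each single step:
Without step 1: final = m=2, y=7 (same)
Without step 2: final = m=0, y=7 (different)
Without step 3: final = m=6, y=7 (different)
Without step 4: final = m=3, y=7 (different)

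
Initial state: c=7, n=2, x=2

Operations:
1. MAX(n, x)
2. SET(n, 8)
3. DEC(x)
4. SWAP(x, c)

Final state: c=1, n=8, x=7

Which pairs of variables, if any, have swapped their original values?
None

Comparing initial and final values:
c: 7 → 1
n: 2 → 8
x: 2 → 7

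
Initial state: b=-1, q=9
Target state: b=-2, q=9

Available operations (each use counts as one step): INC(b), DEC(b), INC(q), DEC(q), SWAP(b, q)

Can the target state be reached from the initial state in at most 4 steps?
Yes

Path (1 step): DEC(b)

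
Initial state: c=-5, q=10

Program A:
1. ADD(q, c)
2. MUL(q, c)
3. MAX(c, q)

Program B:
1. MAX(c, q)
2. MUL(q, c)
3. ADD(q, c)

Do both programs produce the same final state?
No

Program A final state: c=-5, q=-25
Program B final state: c=10, q=110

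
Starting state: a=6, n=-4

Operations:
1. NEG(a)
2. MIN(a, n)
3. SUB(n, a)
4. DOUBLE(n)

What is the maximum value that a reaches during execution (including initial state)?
6

Values of a at each step:
Initial: a = 6 ← maximum
After step 1: a = -6
After step 2: a = -6
After step 3: a = -6
After step 4: a = -6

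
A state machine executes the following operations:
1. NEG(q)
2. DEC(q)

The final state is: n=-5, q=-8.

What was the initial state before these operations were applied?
n=-5, q=7

Working backwards:
Final state: n=-5, q=-8
Before step 2 (DEC(q)): n=-5, q=-7
Before step 1 (NEG(q)): n=-5, q=7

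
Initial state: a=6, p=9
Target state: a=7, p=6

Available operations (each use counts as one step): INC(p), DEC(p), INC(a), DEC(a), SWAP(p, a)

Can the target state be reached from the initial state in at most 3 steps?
Yes

Path (3 steps): DEC(p) → DEC(p) → SWAP(p, a)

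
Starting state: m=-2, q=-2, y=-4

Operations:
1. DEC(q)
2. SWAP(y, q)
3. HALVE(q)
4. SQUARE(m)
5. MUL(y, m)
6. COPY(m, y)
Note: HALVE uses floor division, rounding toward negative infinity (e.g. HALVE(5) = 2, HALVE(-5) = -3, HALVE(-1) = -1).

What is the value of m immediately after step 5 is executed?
m = 4

Tracing m through execution:
Initial: m = -2
After step 1 (DEC(q)): m = -2
After step 2 (SWAP(y, q)): m = -2
After step 3 (HALVE(q)): m = -2
After step 4 (SQUARE(m)): m = 4
After step 5 (MUL(y, m)): m = 4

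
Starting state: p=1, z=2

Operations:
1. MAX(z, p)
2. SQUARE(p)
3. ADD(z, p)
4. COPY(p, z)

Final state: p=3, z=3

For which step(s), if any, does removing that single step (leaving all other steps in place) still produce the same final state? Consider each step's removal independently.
Step(s) 1, 2

Testing removal of each single step:
Without step 1: final = p=3, z=3 (same)
Without step 2: final = p=3, z=3 (same)
Without step 3: final = p=2, z=2 (different)
Without step 4: final = p=1, z=3 (different)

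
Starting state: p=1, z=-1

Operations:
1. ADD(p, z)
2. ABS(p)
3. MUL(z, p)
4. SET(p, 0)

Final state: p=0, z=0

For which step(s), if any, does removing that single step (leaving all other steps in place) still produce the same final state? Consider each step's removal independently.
Step(s) 2, 4

Testing removal of each single step:
Without step 1: final = p=0, z=-1 (different)
Without step 2: final = p=0, z=0 (same)
Without step 3: final = p=0, z=-1 (different)
Without step 4: final = p=0, z=0 (same)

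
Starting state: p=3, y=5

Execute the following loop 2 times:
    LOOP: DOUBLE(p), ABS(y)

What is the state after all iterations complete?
p=12, y=5

Iteration trace:
Start: p=3, y=5
After iteration 1: p=6, y=5
After iteration 2: p=12, y=5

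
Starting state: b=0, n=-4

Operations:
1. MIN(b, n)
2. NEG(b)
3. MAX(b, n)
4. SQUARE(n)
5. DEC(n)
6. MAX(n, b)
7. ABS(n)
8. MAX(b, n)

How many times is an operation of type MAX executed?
3

Counting MAX operations:
Step 3: MAX(b, n) ← MAX
Step 6: MAX(n, b) ← MAX
Step 8: MAX(b, n) ← MAX
Total: 3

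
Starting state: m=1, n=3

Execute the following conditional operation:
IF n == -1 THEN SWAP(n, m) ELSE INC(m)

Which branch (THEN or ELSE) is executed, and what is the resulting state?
Branch: ELSE, Final state: m=2, n=3

Evaluating condition: n == -1
n = 3
Condition is False, so ELSE branch executes
After INC(m): m=2, n=3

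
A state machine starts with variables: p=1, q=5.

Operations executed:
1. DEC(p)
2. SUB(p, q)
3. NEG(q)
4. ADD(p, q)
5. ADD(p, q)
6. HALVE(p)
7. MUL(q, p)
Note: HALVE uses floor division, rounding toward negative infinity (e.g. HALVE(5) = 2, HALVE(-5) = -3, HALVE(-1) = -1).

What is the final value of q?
q = 40

Tracing execution:
Step 1: DEC(p) → q = 5
Step 2: SUB(p, q) → q = 5
Step 3: NEG(q) → q = -5
Step 4: ADD(p, q) → q = -5
Step 5: ADD(p, q) → q = -5
Step 6: HALVE(p) → q = -5
Step 7: MUL(q, p) → q = 40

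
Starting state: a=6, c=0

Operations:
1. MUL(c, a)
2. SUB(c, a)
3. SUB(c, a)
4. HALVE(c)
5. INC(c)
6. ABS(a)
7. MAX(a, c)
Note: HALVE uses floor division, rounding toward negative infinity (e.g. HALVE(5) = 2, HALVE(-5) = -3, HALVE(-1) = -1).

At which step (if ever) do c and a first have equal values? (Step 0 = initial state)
Never

c and a never become equal during execution.

Comparing values at each step:
Initial: c=0, a=6
After step 1: c=0, a=6
After step 2: c=-6, a=6
After step 3: c=-12, a=6
After step 4: c=-6, a=6
After step 5: c=-5, a=6
After step 6: c=-5, a=6
After step 7: c=-5, a=6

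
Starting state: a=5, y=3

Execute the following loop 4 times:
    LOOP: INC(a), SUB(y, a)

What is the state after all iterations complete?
a=9, y=-27

Iteration trace:
Start: a=5, y=3
After iteration 1: a=6, y=-3
After iteration 2: a=7, y=-10
After iteration 3: a=8, y=-18
After iteration 4: a=9, y=-27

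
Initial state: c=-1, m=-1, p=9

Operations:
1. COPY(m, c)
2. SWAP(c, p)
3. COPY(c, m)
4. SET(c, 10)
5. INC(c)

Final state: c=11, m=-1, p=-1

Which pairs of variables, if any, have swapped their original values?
None

Comparing initial and final values:
m: -1 → -1
p: 9 → -1
c: -1 → 11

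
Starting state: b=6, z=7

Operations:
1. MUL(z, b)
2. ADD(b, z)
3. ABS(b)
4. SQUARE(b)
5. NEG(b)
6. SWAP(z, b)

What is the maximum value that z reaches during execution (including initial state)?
42

Values of z at each step:
Initial: z = 7
After step 1: z = 42 ← maximum
After step 2: z = 42
After step 3: z = 42
After step 4: z = 42
After step 5: z = 42
After step 6: z = -2304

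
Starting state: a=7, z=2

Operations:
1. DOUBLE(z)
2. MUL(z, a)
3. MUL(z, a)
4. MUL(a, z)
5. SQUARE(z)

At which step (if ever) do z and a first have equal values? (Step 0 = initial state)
Never

z and a never become equal during execution.

Comparing values at each step:
Initial: z=2, a=7
After step 1: z=4, a=7
After step 2: z=28, a=7
After step 3: z=196, a=7
After step 4: z=196, a=1372
After step 5: z=38416, a=1372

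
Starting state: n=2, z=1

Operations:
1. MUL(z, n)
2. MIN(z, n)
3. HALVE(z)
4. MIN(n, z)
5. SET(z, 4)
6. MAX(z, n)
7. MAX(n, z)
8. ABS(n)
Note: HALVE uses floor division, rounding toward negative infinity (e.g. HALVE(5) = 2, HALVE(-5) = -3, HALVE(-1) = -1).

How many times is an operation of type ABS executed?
1

Counting ABS operations:
Step 8: ABS(n) ← ABS
Total: 1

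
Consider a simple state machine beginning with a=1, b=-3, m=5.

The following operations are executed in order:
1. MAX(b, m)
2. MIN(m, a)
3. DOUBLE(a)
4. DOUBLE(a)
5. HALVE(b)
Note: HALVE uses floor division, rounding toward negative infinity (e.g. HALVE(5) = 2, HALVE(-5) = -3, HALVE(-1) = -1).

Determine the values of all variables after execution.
{a: 4, b: 2, m: 1}

Step-by-step execution:
Initial: a=1, b=-3, m=5
After step 1 (MAX(b, m)): a=1, b=5, m=5
After step 2 (MIN(m, a)): a=1, b=5, m=1
After step 3 (DOUBLE(a)): a=2, b=5, m=1
After step 4 (DOUBLE(a)): a=4, b=5, m=1
After step 5 (HALVE(b)): a=4, b=2, m=1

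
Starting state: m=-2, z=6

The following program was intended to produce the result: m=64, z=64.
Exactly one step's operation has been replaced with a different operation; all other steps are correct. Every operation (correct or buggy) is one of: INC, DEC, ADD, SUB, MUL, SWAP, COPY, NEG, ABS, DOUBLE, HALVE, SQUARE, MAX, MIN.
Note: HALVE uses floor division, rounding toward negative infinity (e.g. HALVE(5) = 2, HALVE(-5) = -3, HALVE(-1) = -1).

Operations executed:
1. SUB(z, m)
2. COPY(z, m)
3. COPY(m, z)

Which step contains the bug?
Step 2

Trace with buggy code:
Initial: m=-2, z=6
After step 1: m=-2, z=8
After step 2: m=-2, z=-2
After step 3: m=-2, z=-2
Actual final m=-2, z=-2 ≠ expected m=64, z=64.
Step 2 is the only position where a single-operation replacement can produce the expected result.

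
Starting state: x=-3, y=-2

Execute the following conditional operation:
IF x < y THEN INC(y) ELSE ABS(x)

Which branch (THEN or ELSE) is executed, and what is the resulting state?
Branch: THEN, Final state: x=-3, y=-1

Evaluating condition: x < y
x = -3, y = -2
Condition is True, so THEN branch executes
After INC(y): x=-3, y=-1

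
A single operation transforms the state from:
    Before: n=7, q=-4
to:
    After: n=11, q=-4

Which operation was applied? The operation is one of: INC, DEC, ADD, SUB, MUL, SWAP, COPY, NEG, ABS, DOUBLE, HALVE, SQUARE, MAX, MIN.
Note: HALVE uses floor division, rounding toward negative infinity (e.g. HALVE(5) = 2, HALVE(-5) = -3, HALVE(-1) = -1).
SUB(n, q)

Analyzing the change:
Before: n=7, q=-4
After: n=11, q=-4
Variable n changed from 7 to 11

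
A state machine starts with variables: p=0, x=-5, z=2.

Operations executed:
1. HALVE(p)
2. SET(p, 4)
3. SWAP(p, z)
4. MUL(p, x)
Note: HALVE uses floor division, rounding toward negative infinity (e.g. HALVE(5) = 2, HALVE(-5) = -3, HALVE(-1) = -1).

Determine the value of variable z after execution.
z = 4

Tracing execution:
Step 1: HALVE(p) → z = 2
Step 2: SET(p, 4) → z = 2
Step 3: SWAP(p, z) → z = 4
Step 4: MUL(p, x) → z = 4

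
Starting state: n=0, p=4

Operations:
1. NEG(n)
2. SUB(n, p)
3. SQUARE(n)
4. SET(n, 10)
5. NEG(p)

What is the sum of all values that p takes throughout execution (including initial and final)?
16

Values of p at each step:
Initial: p = 4
After step 1: p = 4
After step 2: p = 4
After step 3: p = 4
After step 4: p = 4
After step 5: p = -4
Sum = 4 + 4 + 4 + 4 + 4 + -4 = 16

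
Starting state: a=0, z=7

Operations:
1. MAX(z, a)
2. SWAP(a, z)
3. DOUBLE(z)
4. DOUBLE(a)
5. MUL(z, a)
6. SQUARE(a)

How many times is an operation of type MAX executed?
1

Counting MAX operations:
Step 1: MAX(z, a) ← MAX
Total: 1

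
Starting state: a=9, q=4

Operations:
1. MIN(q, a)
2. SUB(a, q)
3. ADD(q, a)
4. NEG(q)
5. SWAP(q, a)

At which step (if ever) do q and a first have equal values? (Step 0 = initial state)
Never

q and a never become equal during execution.

Comparing values at each step:
Initial: q=4, a=9
After step 1: q=4, a=9
After step 2: q=4, a=5
After step 3: q=9, a=5
After step 4: q=-9, a=5
After step 5: q=5, a=-9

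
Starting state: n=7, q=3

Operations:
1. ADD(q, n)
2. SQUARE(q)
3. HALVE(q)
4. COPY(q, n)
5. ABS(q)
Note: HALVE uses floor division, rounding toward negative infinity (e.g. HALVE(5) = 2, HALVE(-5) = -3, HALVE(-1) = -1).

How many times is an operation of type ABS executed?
1

Counting ABS operations:
Step 5: ABS(q) ← ABS
Total: 1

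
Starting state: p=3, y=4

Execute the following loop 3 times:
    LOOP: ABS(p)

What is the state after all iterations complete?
p=3, y=4

Iteration trace:
Start: p=3, y=4
After iteration 1: p=3, y=4
After iteration 2: p=3, y=4
After iteration 3: p=3, y=4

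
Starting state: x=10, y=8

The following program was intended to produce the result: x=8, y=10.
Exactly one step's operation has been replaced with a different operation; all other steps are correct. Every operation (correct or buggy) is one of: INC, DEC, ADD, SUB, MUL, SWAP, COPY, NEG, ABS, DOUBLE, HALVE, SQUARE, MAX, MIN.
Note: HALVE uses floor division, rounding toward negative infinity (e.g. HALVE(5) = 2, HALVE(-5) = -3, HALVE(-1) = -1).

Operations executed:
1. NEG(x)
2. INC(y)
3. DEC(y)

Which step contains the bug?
Step 1

Trace with buggy code:
Initial: x=10, y=8
After step 1: x=-10, y=8
After step 2: x=-10, y=9
After step 3: x=-10, y=8
Actual final x=-10, y=8 ≠ expected x=8, y=10.
Step 1 is the only position where a single-operation replacement can produce the expected result.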